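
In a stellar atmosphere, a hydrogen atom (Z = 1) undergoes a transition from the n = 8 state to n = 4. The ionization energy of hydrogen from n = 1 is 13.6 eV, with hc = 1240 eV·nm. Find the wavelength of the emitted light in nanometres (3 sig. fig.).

1950 nm

ΔE = 13.60 × (1/4² − 1/8²) = 13.60 × 0.04688 = 0.6375 eV.
λ = hc/ΔE = 1240 / 0.6375 = 1950 nm.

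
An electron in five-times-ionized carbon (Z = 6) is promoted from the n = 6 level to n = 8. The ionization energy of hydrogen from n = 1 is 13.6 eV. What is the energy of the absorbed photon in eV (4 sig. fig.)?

5.950 eV

The Bohr energies scale as Z², so for Z = 6: E_n = −489.6/n² eV.
E_8 = −489.6/64 = −7.650 eV and E_6 = −489.6/36 = −13.60 eV.
The photon energy is |E_8 − E_6| = 5.950 eV.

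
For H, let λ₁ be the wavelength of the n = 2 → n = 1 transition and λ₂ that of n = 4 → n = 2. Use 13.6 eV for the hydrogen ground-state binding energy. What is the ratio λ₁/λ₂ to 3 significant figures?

λ ∝ 1/ΔE ∝ 1/(1/n_f² − 1/n_i²), and the Z² and hc factors cancel in the ratio.
λ₁/λ₂ = (1/2² − 1/4²)/(1/1² − 1/2²) = 0.1875/0.7500 = 0.250.

0.250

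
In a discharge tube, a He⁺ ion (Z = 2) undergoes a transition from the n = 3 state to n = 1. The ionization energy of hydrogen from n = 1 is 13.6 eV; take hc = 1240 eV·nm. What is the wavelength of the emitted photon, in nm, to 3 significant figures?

For Z = 2 the level energies scale as Z², so the effective Rydberg energy is 13.6 × 4 = 54.40 eV.
ΔE = 54.40 × (1/1² − 1/3²) = 54.40 × 0.8889 = 48.36 eV.
λ = hc/ΔE = 1240 / 48.36 = 25.6 nm.

25.6 nm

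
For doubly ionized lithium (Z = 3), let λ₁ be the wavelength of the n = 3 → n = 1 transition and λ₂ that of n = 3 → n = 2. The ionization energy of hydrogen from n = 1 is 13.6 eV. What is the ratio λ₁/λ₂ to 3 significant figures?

λ ∝ 1/ΔE ∝ 1/(1/n_f² − 1/n_i²), and the Z² and hc factors cancel in the ratio.
λ₁/λ₂ = (1/2² − 1/3²)/(1/1² − 1/3²) = 0.1389/0.8889 = 0.156.

0.156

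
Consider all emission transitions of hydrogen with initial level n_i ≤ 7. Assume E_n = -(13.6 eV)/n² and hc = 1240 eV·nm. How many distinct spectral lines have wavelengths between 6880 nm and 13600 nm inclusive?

Enumerate all n_i → n_f pairs with 1 ≤ n_f < n_i ≤ 7 and compute λ = 1240 / [13.6·1·(1/n_f² − 1/n_i²)].
Lines falling in [6880, 13600] nm: 6→5 (7460 nm), 7→6 (12370 nm).

2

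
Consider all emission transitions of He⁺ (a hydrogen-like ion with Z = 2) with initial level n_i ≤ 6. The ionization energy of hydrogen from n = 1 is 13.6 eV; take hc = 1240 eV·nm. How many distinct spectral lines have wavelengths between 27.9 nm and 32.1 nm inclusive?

1

Enumerate all n_i → n_f pairs with 1 ≤ n_f < n_i ≤ 6 and compute λ = 1240 / [13.6·4·(1/n_f² − 1/n_i²)].
Lines falling in [27.9, 32.1] nm: 2→1 (30.39 nm).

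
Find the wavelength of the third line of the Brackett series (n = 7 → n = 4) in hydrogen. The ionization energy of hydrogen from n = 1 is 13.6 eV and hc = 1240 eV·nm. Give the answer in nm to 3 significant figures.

The Brackett series terminates on n_f = 4; the third line has n_i = 4+3 = 7.
ΔE = 13.60 × (1/4² − 1/7²) = 0.5724 eV.
λ = 1240 / 0.5724 = 2170 nm.

2170 nm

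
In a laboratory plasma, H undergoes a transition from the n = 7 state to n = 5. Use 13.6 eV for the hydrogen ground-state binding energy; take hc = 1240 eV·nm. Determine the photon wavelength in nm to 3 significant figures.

4650 nm

ΔE = 13.60 × (1/5² − 1/7²) = 13.60 × 0.01959 = 0.2664 eV.
λ = hc/ΔE = 1240 / 0.2664 = 4650 nm.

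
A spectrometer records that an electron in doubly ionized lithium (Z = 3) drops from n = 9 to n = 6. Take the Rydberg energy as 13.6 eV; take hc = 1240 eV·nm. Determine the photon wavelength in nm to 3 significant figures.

656 nm

For Z = 3 the level energies scale as Z², so the effective Rydberg energy is 13.6 × 9 = 122.4 eV.
ΔE = 122.4 × (1/6² − 1/9²) = 122.4 × 0.01543 = 1.889 eV.
λ = hc/ΔE = 1240 / 1.889 = 656 nm.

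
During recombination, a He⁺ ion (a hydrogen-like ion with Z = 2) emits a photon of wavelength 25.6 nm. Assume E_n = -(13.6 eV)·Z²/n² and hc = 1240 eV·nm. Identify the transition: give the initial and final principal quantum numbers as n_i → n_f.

n_i = 3, n_f = 1

The photon energy is ΔE = hc/λ = 1240 / 25.6 = 48.44 eV.
With Z = 2, ΔE = 54.40 × (1/n_f² − 1/n_i²), so 1/n_f² − 1/n_i² = 0.8904.
Trying n_f = 1 gives 1/n_i² = 0.1096, i.e. n_i ≈ 3; this pair matches.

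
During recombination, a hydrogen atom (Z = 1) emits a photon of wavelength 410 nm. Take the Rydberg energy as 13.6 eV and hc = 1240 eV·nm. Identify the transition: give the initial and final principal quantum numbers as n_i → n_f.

The photon energy is ΔE = hc/λ = 1240 / 410 = 3.024 eV.
With Z = 1, ΔE = 13.60 × (1/n_f² − 1/n_i²), so 1/n_f² − 1/n_i² = 0.2224.
Trying n_f = 2 gives 1/n_i² = 0.02762, i.e. n_i ≈ 6; this pair matches.

n_i = 6, n_f = 2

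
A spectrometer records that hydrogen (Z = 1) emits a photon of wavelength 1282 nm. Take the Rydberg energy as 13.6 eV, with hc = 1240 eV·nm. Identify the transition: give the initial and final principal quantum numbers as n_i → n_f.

n_i = 5, n_f = 3

The photon energy is ΔE = hc/λ = 1240 / 1282 = 0.9672 eV.
With Z = 1, ΔE = 13.60 × (1/n_f² − 1/n_i²), so 1/n_f² − 1/n_i² = 0.07112.
Trying n_f = 3 gives 1/n_i² = 0.03999, i.e. n_i ≈ 5; this pair matches.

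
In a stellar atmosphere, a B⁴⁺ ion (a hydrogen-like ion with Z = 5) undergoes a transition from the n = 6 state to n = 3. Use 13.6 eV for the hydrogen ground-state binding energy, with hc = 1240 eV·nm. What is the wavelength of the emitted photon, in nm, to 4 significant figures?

For Z = 5 the level energies scale as Z², so the effective Rydberg energy is 13.6 × 25 = 340.0 eV.
ΔE = 340.0 × (1/3² − 1/6²) = 340.0 × 0.08333 = 28.33 eV.
λ = hc/ΔE = 1240 / 28.33 = 43.76 nm.

43.76 nm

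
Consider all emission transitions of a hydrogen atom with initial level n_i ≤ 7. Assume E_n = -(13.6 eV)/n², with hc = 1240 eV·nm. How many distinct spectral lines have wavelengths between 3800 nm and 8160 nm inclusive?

Enumerate all n_i → n_f pairs with 1 ≤ n_f < n_i ≤ 7 and compute λ = 1240 / [13.6·1·(1/n_f² − 1/n_i²)].
Lines falling in [3800, 8160] nm: 5→4 (4052 nm), 7→5 (4654 nm), 6→5 (7460 nm).

3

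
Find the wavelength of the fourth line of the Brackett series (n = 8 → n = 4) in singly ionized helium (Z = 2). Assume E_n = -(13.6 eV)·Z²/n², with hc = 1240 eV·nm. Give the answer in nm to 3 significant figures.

486 nm

The Brackett series terminates on n_f = 4; the fourth line has n_i = 4+4 = 8.
ΔE = 54.40 × (1/4² − 1/8²) = 2.550 eV.
λ = 1240 / 2.550 = 486 nm.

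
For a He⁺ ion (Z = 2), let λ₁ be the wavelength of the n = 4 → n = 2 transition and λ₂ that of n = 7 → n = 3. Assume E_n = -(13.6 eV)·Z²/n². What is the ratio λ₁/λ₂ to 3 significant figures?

0.484

λ ∝ 1/ΔE ∝ 1/(1/n_f² − 1/n_i²), and the Z² and hc factors cancel in the ratio.
λ₁/λ₂ = (1/3² − 1/7²)/(1/2² − 1/4²) = 0.09070/0.1875 = 0.484.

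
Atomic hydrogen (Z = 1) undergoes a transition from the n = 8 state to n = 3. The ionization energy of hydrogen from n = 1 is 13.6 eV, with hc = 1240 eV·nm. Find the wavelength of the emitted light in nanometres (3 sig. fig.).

ΔE = 13.60 × (1/3² − 1/8²) = 13.60 × 0.09549 = 1.299 eV.
λ = hc/ΔE = 1240 / 1.299 = 955 nm.

955 nm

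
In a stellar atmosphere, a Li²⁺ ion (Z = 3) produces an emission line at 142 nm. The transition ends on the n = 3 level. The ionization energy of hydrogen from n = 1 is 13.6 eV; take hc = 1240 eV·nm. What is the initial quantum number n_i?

The photon energy is ΔE = hc/λ = 1240 / 142 = 8.732 eV.
With Z = 3, ΔE = 122.4 × (1/n_f² − 1/n_i²), so 1/n_f² − 1/n_i² = 0.07134.
With n_f = 3: 1/n_i² = 1/9 − 0.07134 = 0.03977, so n_i ≈ 5.01.

n_i = 5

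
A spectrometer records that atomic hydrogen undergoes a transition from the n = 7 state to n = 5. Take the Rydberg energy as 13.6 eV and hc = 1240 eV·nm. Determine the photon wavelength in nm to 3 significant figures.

ΔE = 13.60 × (1/5² − 1/7²) = 13.60 × 0.01959 = 0.2664 eV.
λ = hc/ΔE = 1240 / 0.2664 = 4650 nm.

4650 nm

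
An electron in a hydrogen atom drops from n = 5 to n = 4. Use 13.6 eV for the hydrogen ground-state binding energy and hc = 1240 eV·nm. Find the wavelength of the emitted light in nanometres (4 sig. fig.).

ΔE = 13.60 × (1/4² − 1/5²) = 13.60 × 0.02250 = 0.3060 eV.
λ = hc/ΔE = 1240 / 0.3060 = 4052 nm.

4052 nm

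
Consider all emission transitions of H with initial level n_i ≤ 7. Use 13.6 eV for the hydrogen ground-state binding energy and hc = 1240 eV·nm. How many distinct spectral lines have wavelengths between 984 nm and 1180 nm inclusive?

Enumerate all n_i → n_f pairs with 1 ≤ n_f < n_i ≤ 7 and compute λ = 1240 / [13.6·1·(1/n_f² − 1/n_i²)].
Lines falling in [984, 1180] nm: 7→3 (1005 nm), 6→3 (1094 nm).

2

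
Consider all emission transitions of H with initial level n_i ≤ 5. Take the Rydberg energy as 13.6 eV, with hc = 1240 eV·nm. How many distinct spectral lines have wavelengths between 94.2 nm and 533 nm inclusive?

Enumerate all n_i → n_f pairs with 1 ≤ n_f < n_i ≤ 5 and compute λ = 1240 / [13.6·1·(1/n_f² − 1/n_i²)].
Lines falling in [94.2, 533] nm: 5→1 (94.98 nm), 4→1 (97.25 nm), 3→1 (102.6 nm), 2→1 (121.6 nm), 5→2 (434.2 nm), 4→2 (486.3 nm).

6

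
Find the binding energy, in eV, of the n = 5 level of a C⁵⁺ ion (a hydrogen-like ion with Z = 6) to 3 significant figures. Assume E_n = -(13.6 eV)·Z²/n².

19.6 eV

E_n = −13.6 Z²/n² = −489.6/n² eV for Z = 6.
E_5 = −489.6/25 = −19.6 eV, so ionization (to E = 0) requires 19.6 eV.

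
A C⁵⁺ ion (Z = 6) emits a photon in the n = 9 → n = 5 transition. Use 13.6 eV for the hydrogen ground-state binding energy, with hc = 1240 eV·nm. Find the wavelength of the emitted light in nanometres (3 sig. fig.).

For Z = 6 the level energies scale as Z², so the effective Rydberg energy is 13.6 × 36 = 489.6 eV.
ΔE = 489.6 × (1/5² − 1/9²) = 489.6 × 0.02765 = 13.54 eV.
λ = hc/ΔE = 1240 / 13.54 = 91.6 nm.

91.6 nm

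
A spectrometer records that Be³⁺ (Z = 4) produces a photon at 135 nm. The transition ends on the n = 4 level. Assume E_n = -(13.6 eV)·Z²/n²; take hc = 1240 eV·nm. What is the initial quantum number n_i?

n_i = 7

The photon energy is ΔE = hc/λ = 1240 / 135 = 9.185 eV.
With Z = 4, ΔE = 217.6 × (1/n_f² − 1/n_i²), so 1/n_f² − 1/n_i² = 0.04221.
With n_f = 4: 1/n_i² = 1/16 − 0.04221 = 0.02029, so n_i ≈ 7.02.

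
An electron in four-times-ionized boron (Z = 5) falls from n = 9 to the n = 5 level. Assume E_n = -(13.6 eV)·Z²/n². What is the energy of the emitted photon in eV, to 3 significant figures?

9.40 eV

The Bohr energies scale as Z², so for Z = 5: E_n = −340.0/n² eV.
E_9 = −340.0/81 = −4.198 eV and E_5 = −340.0/25 = −13.60 eV.
The photon energy is |E_9 − E_5| = 9.40 eV.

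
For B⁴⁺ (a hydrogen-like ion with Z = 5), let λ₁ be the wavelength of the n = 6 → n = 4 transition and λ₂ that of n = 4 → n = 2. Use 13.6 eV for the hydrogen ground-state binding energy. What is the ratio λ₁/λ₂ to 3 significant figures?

λ ∝ 1/ΔE ∝ 1/(1/n_f² − 1/n_i²), and the Z² and hc factors cancel in the ratio.
λ₁/λ₂ = (1/2² − 1/4²)/(1/4² − 1/6²) = 0.1875/0.03472 = 5.40.

5.40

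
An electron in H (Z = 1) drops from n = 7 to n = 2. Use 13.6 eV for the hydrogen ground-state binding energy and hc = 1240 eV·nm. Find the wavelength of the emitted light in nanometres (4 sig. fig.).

ΔE = 13.60 × (1/2² − 1/7²) = 13.60 × 0.2296 = 3.122 eV.
λ = hc/ΔE = 1240 / 3.122 = 397.1 nm.
This line belongs to the Balmer series.

397.1 nm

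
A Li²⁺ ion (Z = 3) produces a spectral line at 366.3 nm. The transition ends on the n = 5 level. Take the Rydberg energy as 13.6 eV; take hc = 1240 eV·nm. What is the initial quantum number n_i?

The photon energy is ΔE = hc/λ = 1240 / 366.3 = 3.385 eV.
With Z = 3, ΔE = 122.4 × (1/n_f² − 1/n_i²), so 1/n_f² − 1/n_i² = 0.02766.
With n_f = 5: 1/n_i² = 1/25 − 0.02766 = 0.01234, so n_i ≈ 9.00.

n_i = 9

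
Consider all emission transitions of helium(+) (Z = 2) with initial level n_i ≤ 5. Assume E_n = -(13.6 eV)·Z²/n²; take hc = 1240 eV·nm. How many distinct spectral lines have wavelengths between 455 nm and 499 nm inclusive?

Enumerate all n_i → n_f pairs with 1 ≤ n_f < n_i ≤ 5 and compute λ = 1240 / [13.6·4·(1/n_f² − 1/n_i²)].
Lines falling in [455, 499] nm: 4→3 (468.9 nm).

1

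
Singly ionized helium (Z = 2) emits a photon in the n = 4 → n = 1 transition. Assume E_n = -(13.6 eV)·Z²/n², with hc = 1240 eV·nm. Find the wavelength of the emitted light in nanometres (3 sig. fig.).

24.3 nm

For Z = 2 the level energies scale as Z², so the effective Rydberg energy is 13.6 × 4 = 54.40 eV.
ΔE = 54.40 × (1/1² − 1/4²) = 54.40 × 0.9375 = 51.00 eV.
λ = hc/ΔE = 1240 / 51.00 = 24.3 nm.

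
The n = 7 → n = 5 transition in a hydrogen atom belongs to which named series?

The series is set by the lower level: n_f = 5 is the Pfund series.

Pfund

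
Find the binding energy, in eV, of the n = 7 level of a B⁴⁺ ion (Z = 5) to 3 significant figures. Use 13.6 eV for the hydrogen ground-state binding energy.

6.94 eV

E_n = −13.6 Z²/n² = −340.0/n² eV for Z = 5.
E_7 = −340.0/49 = −6.94 eV, so ionization (to E = 0) requires 6.94 eV.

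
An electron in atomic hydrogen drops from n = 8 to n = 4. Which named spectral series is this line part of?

Brackett

The series is set by the lower level: n_f = 4 is the Brackett series.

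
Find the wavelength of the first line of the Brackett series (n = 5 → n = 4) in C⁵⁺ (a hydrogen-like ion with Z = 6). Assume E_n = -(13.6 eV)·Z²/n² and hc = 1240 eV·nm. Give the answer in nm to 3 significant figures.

The Brackett series terminates on n_f = 4; the first line has n_i = 4+1 = 5.
ΔE = 489.6 × (1/4² − 1/5²) = 11.02 eV.
λ = 1240 / 11.02 = 113 nm.

113 nm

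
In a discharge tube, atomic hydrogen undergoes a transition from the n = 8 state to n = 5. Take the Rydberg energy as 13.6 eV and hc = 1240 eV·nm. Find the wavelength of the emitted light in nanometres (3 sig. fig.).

ΔE = 13.60 × (1/5² − 1/8²) = 13.60 × 0.02438 = 0.3315 eV.
λ = hc/ΔE = 1240 / 0.3315 = 3740 nm.

3740 nm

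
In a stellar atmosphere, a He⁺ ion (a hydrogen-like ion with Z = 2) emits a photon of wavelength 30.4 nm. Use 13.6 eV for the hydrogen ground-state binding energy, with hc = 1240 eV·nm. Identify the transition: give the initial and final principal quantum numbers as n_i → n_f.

n_i = 2, n_f = 1

The photon energy is ΔE = hc/λ = 1240 / 30.4 = 40.79 eV.
With Z = 2, ΔE = 54.40 × (1/n_f² − 1/n_i²), so 1/n_f² − 1/n_i² = 0.7498.
Trying n_f = 1 gives 1/n_i² = 0.2502, i.e. n_i ≈ 2; this pair matches.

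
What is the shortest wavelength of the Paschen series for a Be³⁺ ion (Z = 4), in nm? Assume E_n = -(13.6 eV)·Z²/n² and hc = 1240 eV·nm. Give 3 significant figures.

51.3 nm

The Paschen series has lower level n_f = 3; the series limit corresponds to n_i → ∞.
ΔE_max = 13.6 × 16 / 3² = 24.18 eV.
λ_min = 1240 / 24.18 = 51.3 nm.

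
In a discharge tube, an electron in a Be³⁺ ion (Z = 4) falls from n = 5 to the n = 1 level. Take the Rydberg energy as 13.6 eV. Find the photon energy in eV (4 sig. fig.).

208.9 eV

The Bohr energies scale as Z², so for Z = 4: E_n = −217.6/n² eV.
E_5 = −217.6/25 = −8.704 eV and E_1 = −217.6/1 = −217.6 eV.
The photon energy is |E_5 − E_1| = 208.9 eV.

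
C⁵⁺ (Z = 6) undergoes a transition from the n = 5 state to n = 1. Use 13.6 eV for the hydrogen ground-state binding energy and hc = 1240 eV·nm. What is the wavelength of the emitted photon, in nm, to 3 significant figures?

2.64 nm

For Z = 6 the level energies scale as Z², so the effective Rydberg energy is 13.6 × 36 = 489.6 eV.
ΔE = 489.6 × (1/1² − 1/5²) = 489.6 × 0.9600 = 470.0 eV.
λ = hc/ΔE = 1240 / 470.0 = 2.64 nm.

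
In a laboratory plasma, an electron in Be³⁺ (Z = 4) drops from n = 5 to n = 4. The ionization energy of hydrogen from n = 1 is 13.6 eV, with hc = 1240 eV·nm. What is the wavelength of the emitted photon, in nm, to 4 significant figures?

253.3 nm

For Z = 4 the level energies scale as Z², so the effective Rydberg energy is 13.6 × 16 = 217.6 eV.
ΔE = 217.6 × (1/4² − 1/5²) = 217.6 × 0.02250 = 4.896 eV.
λ = hc/ΔE = 1240 / 4.896 = 253.3 nm.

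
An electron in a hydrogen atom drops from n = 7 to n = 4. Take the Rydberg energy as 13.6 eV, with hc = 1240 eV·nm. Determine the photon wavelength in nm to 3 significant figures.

2170 nm

ΔE = 13.60 × (1/4² − 1/7²) = 13.60 × 0.04209 = 0.5724 eV.
λ = hc/ΔE = 1240 / 0.5724 = 2170 nm.
This line belongs to the Brackett series.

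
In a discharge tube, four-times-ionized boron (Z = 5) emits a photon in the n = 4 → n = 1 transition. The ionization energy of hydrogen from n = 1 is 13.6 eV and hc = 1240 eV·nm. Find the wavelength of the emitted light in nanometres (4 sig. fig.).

For Z = 5 the level energies scale as Z², so the effective Rydberg energy is 13.6 × 25 = 340.0 eV.
ΔE = 340.0 × (1/1² − 1/4²) = 340.0 × 0.9375 = 318.8 eV.
λ = hc/ΔE = 1240 / 318.8 = 3.890 nm.

3.890 nm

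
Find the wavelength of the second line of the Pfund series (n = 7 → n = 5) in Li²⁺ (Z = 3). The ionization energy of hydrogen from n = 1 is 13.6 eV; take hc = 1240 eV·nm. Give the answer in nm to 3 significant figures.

517 nm

The Pfund series terminates on n_f = 5; the second line has n_i = 5+2 = 7.
ΔE = 122.4 × (1/5² − 1/7²) = 2.398 eV.
λ = 1240 / 2.398 = 517 nm.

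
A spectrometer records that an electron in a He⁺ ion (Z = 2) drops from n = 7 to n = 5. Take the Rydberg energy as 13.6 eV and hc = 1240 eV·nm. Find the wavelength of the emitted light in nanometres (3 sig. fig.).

For Z = 2 the level energies scale as Z², so the effective Rydberg energy is 13.6 × 4 = 54.40 eV.
ΔE = 54.40 × (1/5² − 1/7²) = 54.40 × 0.01959 = 1.066 eV.
λ = hc/ΔE = 1240 / 1.066 = 1160 nm.

1160 nm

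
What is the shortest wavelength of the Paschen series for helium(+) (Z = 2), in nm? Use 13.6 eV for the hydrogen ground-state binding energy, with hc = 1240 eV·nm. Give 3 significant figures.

205 nm

The Paschen series has lower level n_f = 3; the series limit corresponds to n_i → ∞.
ΔE_max = 13.6 × 4 / 3² = 6.044 eV.
λ_min = 1240 / 6.044 = 205 nm.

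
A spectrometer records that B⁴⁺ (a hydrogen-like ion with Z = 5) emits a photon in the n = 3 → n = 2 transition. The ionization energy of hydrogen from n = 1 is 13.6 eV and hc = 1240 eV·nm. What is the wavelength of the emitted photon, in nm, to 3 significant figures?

For Z = 5 the level energies scale as Z², so the effective Rydberg energy is 13.6 × 25 = 340.0 eV.
ΔE = 340.0 × (1/2² − 1/3²) = 340.0 × 0.1389 = 47.22 eV.
λ = hc/ΔE = 1240 / 47.22 = 26.3 nm.

26.3 nm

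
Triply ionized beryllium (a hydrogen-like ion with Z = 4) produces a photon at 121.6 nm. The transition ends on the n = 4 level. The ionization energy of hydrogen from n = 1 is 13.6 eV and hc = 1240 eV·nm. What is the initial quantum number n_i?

The photon energy is ΔE = hc/λ = 1240 / 121.6 = 10.20 eV.
With Z = 4, ΔE = 217.6 × (1/n_f² − 1/n_i²), so 1/n_f² − 1/n_i² = 0.04686.
With n_f = 4: 1/n_i² = 1/16 − 0.04686 = 0.01564, so n_i ≈ 8.00.

n_i = 8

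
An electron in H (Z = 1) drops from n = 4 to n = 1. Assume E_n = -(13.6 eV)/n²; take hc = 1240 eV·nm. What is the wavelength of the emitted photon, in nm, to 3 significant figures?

97.3 nm

ΔE = 13.60 × (1/1² − 1/4²) = 13.60 × 0.9375 = 12.75 eV.
λ = hc/ΔE = 1240 / 12.75 = 97.3 nm.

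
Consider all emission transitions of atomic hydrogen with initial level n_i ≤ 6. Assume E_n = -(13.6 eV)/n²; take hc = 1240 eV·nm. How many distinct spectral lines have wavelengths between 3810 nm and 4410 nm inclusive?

Enumerate all n_i → n_f pairs with 1 ≤ n_f < n_i ≤ 6 and compute λ = 1240 / [13.6·1·(1/n_f² − 1/n_i²)].
Lines falling in [3810, 4410] nm: 5→4 (4052 nm).

1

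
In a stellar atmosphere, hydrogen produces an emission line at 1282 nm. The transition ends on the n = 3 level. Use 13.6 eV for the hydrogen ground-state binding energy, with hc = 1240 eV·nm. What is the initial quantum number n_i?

n_i = 5

The photon energy is ΔE = hc/λ = 1240 / 1282 = 0.9672 eV.
With Z = 1, ΔE = 13.60 × (1/n_f² − 1/n_i²), so 1/n_f² − 1/n_i² = 0.07112.
With n_f = 3: 1/n_i² = 1/9 − 0.07112 = 0.03999, so n_i ≈ 5.00.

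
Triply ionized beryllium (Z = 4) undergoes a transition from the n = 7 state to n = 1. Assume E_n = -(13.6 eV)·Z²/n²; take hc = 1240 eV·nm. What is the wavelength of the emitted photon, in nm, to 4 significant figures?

5.817 nm

For Z = 4 the level energies scale as Z², so the effective Rydberg energy is 13.6 × 16 = 217.6 eV.
ΔE = 217.6 × (1/1² − 1/7²) = 217.6 × 0.9796 = 213.2 eV.
λ = hc/ΔE = 1240 / 213.2 = 5.817 nm.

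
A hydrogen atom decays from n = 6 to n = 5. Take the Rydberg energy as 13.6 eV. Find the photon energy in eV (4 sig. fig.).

E_6 = −13.60/36 = −0.3778 eV and E_5 = −13.60/25 = −0.5440 eV.
The photon energy is |E_6 − E_5| = 0.1662 eV.

0.1662 eV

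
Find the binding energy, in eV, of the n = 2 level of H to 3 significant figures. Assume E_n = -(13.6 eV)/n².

3.40 eV

E_2 = −13.60/4 = −3.40 eV, so ionization (to E = 0) requires 3.40 eV.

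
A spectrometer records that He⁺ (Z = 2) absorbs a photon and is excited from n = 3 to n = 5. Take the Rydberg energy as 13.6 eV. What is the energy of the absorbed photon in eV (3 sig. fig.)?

3.87 eV

The Bohr energies scale as Z², so for Z = 2: E_n = −54.40/n² eV.
E_5 = −54.40/25 = −2.176 eV and E_3 = −54.40/9 = −6.044 eV.
The photon energy is |E_5 − E_3| = 3.87 eV.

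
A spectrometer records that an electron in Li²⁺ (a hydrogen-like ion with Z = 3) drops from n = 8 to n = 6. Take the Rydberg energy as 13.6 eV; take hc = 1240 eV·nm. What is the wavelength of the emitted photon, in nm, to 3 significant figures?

For Z = 3 the level energies scale as Z², so the effective Rydberg energy is 13.6 × 9 = 122.4 eV.
ΔE = 122.4 × (1/6² − 1/8²) = 122.4 × 0.01215 = 1.488 eV.
λ = hc/ΔE = 1240 / 1.488 = 834 nm.

834 nm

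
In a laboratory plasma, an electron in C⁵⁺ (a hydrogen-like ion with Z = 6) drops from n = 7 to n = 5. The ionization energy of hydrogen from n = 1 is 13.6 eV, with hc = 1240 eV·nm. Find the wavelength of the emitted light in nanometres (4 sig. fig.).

129.3 nm

For Z = 6 the level energies scale as Z², so the effective Rydberg energy is 13.6 × 36 = 489.6 eV.
ΔE = 489.6 × (1/5² − 1/7²) = 489.6 × 0.01959 = 9.592 eV.
λ = hc/ΔE = 1240 / 9.592 = 129.3 nm.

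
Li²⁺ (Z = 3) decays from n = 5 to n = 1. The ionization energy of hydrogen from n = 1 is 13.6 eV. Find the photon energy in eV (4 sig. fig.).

117.5 eV

The Bohr energies scale as Z², so for Z = 3: E_n = −122.4/n² eV.
E_5 = −122.4/25 = −4.896 eV and E_1 = −122.4/1 = −122.4 eV.
The photon energy is |E_5 − E_1| = 117.5 eV.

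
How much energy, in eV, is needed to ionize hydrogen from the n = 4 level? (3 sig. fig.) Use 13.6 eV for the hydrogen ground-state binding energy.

E_4 = −13.60/16 = −0.850 eV, so ionization (to E = 0) requires 0.850 eV.

0.850 eV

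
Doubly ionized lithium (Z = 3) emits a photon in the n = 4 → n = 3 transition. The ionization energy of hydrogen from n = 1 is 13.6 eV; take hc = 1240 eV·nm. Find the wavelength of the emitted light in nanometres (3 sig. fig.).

For Z = 3 the level energies scale as Z², so the effective Rydberg energy is 13.6 × 9 = 122.4 eV.
ΔE = 122.4 × (1/3² − 1/4²) = 122.4 × 0.04861 = 5.950 eV.
λ = hc/ΔE = 1240 / 5.950 = 208 nm.

208 nm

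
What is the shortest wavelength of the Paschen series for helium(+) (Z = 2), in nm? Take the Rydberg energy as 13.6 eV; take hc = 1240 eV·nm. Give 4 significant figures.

205.1 nm

The Paschen series has lower level n_f = 3; the series limit corresponds to n_i → ∞.
ΔE_max = 13.6 × 4 / 3² = 6.044 eV.
λ_min = 1240 / 6.044 = 205.1 nm.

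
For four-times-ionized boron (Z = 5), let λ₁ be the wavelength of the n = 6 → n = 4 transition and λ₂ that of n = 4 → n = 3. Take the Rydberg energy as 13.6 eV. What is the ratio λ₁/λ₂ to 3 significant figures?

1.40

λ ∝ 1/ΔE ∝ 1/(1/n_f² − 1/n_i²), and the Z² and hc factors cancel in the ratio.
λ₁/λ₂ = (1/3² − 1/4²)/(1/4² − 1/6²) = 0.04861/0.03472 = 1.40.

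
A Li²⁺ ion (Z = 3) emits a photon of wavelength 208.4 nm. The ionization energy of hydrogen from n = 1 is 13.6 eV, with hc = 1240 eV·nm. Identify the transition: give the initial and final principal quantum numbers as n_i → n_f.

n_i = 4, n_f = 3

The photon energy is ΔE = hc/λ = 1240 / 208.4 = 5.950 eV.
With Z = 3, ΔE = 122.4 × (1/n_f² − 1/n_i²), so 1/n_f² − 1/n_i² = 0.04861.
Trying n_f = 3 gives 1/n_i² = 0.06250, i.e. n_i ≈ 4; this pair matches.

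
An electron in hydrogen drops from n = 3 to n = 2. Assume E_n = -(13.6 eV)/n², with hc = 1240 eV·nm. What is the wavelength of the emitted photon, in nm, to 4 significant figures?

ΔE = 13.60 × (1/2² − 1/3²) = 13.60 × 0.1389 = 1.889 eV.
λ = hc/ΔE = 1240 / 1.889 = 656.5 nm.

656.5 nm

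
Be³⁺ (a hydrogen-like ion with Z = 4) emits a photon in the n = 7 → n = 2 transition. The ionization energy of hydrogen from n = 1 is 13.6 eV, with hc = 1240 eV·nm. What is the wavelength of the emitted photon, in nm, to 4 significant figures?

For Z = 4 the level energies scale as Z², so the effective Rydberg energy is 13.6 × 16 = 217.6 eV.
ΔE = 217.6 × (1/2² − 1/7²) = 217.6 × 0.2296 = 49.96 eV.
λ = hc/ΔE = 1240 / 49.96 = 24.82 nm.

24.82 nm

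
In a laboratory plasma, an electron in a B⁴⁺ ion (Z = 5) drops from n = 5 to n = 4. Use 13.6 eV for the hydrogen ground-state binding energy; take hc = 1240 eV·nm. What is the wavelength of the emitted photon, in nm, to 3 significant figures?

For Z = 5 the level energies scale as Z², so the effective Rydberg energy is 13.6 × 25 = 340.0 eV.
ΔE = 340.0 × (1/4² − 1/5²) = 340.0 × 0.02250 = 7.650 eV.
λ = hc/ΔE = 1240 / 7.650 = 162 nm.

162 nm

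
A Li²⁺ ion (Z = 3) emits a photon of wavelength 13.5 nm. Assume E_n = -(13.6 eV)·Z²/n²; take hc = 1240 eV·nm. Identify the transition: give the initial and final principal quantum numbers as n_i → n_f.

n_i = 2, n_f = 1

The photon energy is ΔE = hc/λ = 1240 / 13.5 = 91.85 eV.
With Z = 3, ΔE = 122.4 × (1/n_f² − 1/n_i²), so 1/n_f² − 1/n_i² = 0.7504.
Trying n_f = 1 gives 1/n_i² = 0.2496, i.e. n_i ≈ 2; this pair matches.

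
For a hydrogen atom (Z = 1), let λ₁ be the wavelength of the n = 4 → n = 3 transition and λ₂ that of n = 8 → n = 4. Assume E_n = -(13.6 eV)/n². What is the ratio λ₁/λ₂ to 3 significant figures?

0.964

λ ∝ 1/ΔE ∝ 1/(1/n_f² − 1/n_i²), and the Z² and hc factors cancel in the ratio.
λ₁/λ₂ = (1/4² − 1/8²)/(1/3² − 1/4²) = 0.04688/0.04861 = 0.964.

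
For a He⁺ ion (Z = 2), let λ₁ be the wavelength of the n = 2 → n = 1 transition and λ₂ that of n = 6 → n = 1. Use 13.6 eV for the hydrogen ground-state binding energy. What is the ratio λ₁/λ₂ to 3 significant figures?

1.30

λ ∝ 1/ΔE ∝ 1/(1/n_f² − 1/n_i²), and the Z² and hc factors cancel in the ratio.
λ₁/λ₂ = (1/1² − 1/6²)/(1/1² − 1/2²) = 0.9722/0.7500 = 1.30.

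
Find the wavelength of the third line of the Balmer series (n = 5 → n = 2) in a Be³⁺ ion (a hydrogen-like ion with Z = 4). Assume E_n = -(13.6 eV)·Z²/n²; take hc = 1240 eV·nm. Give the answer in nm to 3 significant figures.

27.1 nm

The Balmer series terminates on n_f = 2; the third line has n_i = 2+3 = 5.
ΔE = 217.6 × (1/2² − 1/5²) = 45.70 eV.
λ = 1240 / 45.70 = 27.1 nm.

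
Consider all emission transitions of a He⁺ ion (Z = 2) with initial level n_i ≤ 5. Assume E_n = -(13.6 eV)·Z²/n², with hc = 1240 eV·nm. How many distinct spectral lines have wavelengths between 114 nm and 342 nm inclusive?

3

Enumerate all n_i → n_f pairs with 1 ≤ n_f < n_i ≤ 5 and compute λ = 1240 / [13.6·4·(1/n_f² − 1/n_i²)].
Lines falling in [114, 342] nm: 4→2 (121.6 nm), 3→2 (164.1 nm), 5→3 (320.5 nm).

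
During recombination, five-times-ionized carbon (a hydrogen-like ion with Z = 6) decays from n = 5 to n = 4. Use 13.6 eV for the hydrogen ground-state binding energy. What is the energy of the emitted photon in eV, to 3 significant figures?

The Bohr energies scale as Z², so for Z = 6: E_n = −489.6/n² eV.
E_5 = −489.6/25 = −19.58 eV and E_4 = −489.6/16 = −30.60 eV.
The photon energy is |E_5 − E_4| = 11.0 eV.

11.0 eV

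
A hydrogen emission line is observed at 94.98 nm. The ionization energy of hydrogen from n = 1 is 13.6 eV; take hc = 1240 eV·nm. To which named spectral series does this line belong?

ΔE = 1240/94.98 = 13.06 eV.
This matches 13.6 × (1/1² − 1/5²), so n_f = 1: the Lyman series.

Lyman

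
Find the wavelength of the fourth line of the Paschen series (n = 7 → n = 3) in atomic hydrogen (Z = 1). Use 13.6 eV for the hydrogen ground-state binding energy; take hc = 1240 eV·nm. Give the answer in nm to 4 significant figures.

1005 nm

The Paschen series terminates on n_f = 3; the fourth line has n_i = 3+4 = 7.
ΔE = 13.60 × (1/3² − 1/7²) = 1.234 eV.
λ = 1240 / 1.234 = 1005 nm.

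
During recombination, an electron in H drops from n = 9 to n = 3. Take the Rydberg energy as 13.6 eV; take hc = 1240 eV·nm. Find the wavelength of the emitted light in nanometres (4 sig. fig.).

923.2 nm

ΔE = 13.60 × (1/3² − 1/9²) = 13.60 × 0.09877 = 1.343 eV.
λ = hc/ΔE = 1240 / 1.343 = 923.2 nm.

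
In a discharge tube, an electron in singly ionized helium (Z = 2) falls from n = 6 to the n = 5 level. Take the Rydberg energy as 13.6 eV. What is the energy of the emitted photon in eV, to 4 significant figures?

The Bohr energies scale as Z², so for Z = 2: E_n = −54.40/n² eV.
E_6 = −54.40/36 = −1.511 eV and E_5 = −54.40/25 = −2.176 eV.
The photon energy is |E_6 − E_5| = 0.6649 eV.

0.6649 eV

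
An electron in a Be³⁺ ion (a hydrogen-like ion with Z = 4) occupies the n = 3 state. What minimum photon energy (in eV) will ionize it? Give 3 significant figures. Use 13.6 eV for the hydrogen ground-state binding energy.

E_n = −13.6 Z²/n² = −217.6/n² eV for Z = 4.
E_3 = −217.6/9 = −24.2 eV, so ionization (to E = 0) requires 24.2 eV.

24.2 eV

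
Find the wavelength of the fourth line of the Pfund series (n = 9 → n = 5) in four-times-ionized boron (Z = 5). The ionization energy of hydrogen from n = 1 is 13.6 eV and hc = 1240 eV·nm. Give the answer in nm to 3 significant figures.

The Pfund series terminates on n_f = 5; the fourth line has n_i = 5+4 = 9.
ΔE = 340.0 × (1/5² − 1/9²) = 9.402 eV.
λ = 1240 / 9.402 = 132 nm.

132 nm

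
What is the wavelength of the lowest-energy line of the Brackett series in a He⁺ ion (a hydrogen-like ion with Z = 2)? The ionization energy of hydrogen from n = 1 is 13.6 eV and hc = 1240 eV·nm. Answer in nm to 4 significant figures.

The Brackett series terminates on n_f = 4; the first line has n_i = 4+1 = 5.
ΔE = 54.40 × (1/4² − 1/5²) = 1.224 eV.
λ = 1240 / 1.224 = 1013 nm.

1013 nm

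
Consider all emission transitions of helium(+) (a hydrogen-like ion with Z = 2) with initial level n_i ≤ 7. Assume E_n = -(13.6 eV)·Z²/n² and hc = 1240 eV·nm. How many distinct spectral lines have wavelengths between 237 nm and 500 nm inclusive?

Enumerate all n_i → n_f pairs with 1 ≤ n_f < n_i ≤ 7 and compute λ = 1240 / [13.6·4·(1/n_f² − 1/n_i²)].
Lines falling in [237, 500] nm: 7→3 (251.3 nm), 6→3 (273.5 nm), 5→3 (320.5 nm), 4→3 (468.9 nm).

4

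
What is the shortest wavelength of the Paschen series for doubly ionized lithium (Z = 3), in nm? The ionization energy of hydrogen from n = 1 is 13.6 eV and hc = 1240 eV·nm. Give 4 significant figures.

The Paschen series has lower level n_f = 3; the series limit corresponds to n_i → ∞.
ΔE_max = 13.6 × 9 / 3² = 13.60 eV.
λ_min = 1240 / 13.60 = 91.18 nm.

91.18 nm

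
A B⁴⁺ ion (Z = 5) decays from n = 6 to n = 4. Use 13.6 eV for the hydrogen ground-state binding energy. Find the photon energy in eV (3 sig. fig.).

11.8 eV

The Bohr energies scale as Z², so for Z = 5: E_n = −340.0/n² eV.
E_6 = −340.0/36 = −9.444 eV and E_4 = −340.0/16 = −21.25 eV.
The photon energy is |E_6 − E_4| = 11.8 eV.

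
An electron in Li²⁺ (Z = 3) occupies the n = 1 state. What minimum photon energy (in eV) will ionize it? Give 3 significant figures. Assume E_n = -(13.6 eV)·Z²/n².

E_n = −13.6 Z²/n² = −122.4/n² eV for Z = 3.
E_1 = −122.4/1 = −122 eV, so ionization (to E = 0) requires 122 eV.

122 eV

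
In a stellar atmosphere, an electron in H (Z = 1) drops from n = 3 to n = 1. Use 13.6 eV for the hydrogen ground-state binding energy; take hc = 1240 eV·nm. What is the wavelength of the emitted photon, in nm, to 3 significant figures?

103 nm

ΔE = 13.60 × (1/1² − 1/3²) = 13.60 × 0.8889 = 12.09 eV.
λ = hc/ΔE = 1240 / 12.09 = 103 nm.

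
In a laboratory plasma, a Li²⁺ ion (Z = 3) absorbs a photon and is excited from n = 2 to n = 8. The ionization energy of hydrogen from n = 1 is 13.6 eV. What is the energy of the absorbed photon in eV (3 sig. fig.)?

28.7 eV

The Bohr energies scale as Z², so for Z = 3: E_n = −122.4/n² eV.
E_8 = −122.4/64 = −1.913 eV and E_2 = −122.4/4 = −30.60 eV.
The photon energy is |E_8 − E_2| = 28.7 eV.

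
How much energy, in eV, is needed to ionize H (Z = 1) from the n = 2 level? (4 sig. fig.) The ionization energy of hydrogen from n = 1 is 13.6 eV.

E_2 = −13.60/4 = −3.400 eV, so ionization (to E = 0) requires 3.400 eV.

3.400 eV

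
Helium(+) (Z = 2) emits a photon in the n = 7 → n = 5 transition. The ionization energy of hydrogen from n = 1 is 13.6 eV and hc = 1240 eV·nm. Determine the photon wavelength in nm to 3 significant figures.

For Z = 2 the level energies scale as Z², so the effective Rydberg energy is 13.6 × 4 = 54.40 eV.
ΔE = 54.40 × (1/5² − 1/7²) = 54.40 × 0.01959 = 1.066 eV.
λ = hc/ΔE = 1240 / 1.066 = 1160 nm.

1160 nm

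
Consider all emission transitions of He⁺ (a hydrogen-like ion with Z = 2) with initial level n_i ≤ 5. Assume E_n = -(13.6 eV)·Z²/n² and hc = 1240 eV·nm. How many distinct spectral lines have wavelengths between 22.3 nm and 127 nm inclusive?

6

Enumerate all n_i → n_f pairs with 1 ≤ n_f < n_i ≤ 5 and compute λ = 1240 / [13.6·4·(1/n_f² − 1/n_i²)].
Lines falling in [22.3, 127] nm: 5→1 (23.74 nm), 4→1 (24.31 nm), 3→1 (25.64 nm), 2→1 (30.39 nm), 5→2 (108.5 nm), 4→2 (121.6 nm).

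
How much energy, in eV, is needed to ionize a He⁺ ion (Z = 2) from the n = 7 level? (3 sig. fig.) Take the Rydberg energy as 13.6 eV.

1.11 eV

E_n = −13.6 Z²/n² = −54.40/n² eV for Z = 2.
E_7 = −54.40/49 = −1.11 eV, so ionization (to E = 0) requires 1.11 eV.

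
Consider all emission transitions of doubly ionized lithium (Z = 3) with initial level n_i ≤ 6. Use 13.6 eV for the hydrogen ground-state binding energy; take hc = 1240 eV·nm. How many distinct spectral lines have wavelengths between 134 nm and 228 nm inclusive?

2

Enumerate all n_i → n_f pairs with 1 ≤ n_f < n_i ≤ 6 and compute λ = 1240 / [13.6·9·(1/n_f² − 1/n_i²)].
Lines falling in [134, 228] nm: 5→3 (142.5 nm), 4→3 (208.4 nm).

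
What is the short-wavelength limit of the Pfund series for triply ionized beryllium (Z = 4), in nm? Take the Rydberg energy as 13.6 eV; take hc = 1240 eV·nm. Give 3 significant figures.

The Pfund series has lower level n_f = 5; the series limit corresponds to n_i → ∞.
ΔE_max = 13.6 × 16 / 5² = 8.704 eV.
λ_min = 1240 / 8.704 = 142 nm.

142 nm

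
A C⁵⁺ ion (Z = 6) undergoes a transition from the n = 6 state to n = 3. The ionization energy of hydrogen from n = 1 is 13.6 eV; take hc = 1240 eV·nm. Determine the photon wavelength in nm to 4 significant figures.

For Z = 6 the level energies scale as Z², so the effective Rydberg energy is 13.6 × 36 = 489.6 eV.
ΔE = 489.6 × (1/3² − 1/6²) = 489.6 × 0.08333 = 40.80 eV.
λ = hc/ΔE = 1240 / 40.80 = 30.39 nm.

30.39 nm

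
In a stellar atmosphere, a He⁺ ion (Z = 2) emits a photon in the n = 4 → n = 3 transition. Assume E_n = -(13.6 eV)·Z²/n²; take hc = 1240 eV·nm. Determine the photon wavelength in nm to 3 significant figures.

469 nm

For Z = 2 the level energies scale as Z², so the effective Rydberg energy is 13.6 × 4 = 54.40 eV.
ΔE = 54.40 × (1/3² − 1/4²) = 54.40 × 0.04861 = 2.644 eV.
λ = hc/ΔE = 1240 / 2.644 = 469 nm.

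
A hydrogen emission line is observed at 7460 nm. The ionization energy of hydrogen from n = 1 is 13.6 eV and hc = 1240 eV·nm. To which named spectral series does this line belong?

Pfund

ΔE = 1240/7460 = 0.1662 eV.
This matches 13.6 × (1/5² − 1/6²), so n_f = 5: the Pfund series.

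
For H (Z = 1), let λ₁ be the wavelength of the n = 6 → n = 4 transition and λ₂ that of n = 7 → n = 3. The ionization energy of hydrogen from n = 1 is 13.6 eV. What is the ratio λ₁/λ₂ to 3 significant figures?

λ ∝ 1/ΔE ∝ 1/(1/n_f² − 1/n_i²), and the Z² and hc factors cancel in the ratio.
λ₁/λ₂ = (1/3² − 1/7²)/(1/4² − 1/6²) = 0.09070/0.03472 = 2.61.

2.61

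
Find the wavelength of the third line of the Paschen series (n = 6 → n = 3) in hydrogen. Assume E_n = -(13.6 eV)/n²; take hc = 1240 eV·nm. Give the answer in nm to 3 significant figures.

The Paschen series terminates on n_f = 3; the third line has n_i = 3+3 = 6.
ΔE = 13.60 × (1/3² − 1/6²) = 1.133 eV.
λ = 1240 / 1.133 = 1090 nm.

1090 nm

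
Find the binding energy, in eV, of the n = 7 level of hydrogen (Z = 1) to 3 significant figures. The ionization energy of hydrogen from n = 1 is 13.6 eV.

0.278 eV

E_7 = −13.60/49 = −0.278 eV, so ionization (to E = 0) requires 0.278 eV.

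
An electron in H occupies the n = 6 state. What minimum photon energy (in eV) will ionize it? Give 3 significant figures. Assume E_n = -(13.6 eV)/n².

E_6 = −13.60/36 = −0.378 eV, so ionization (to E = 0) requires 0.378 eV.

0.378 eV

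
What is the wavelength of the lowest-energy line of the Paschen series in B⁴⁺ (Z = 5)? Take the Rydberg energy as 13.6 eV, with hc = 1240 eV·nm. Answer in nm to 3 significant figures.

The Paschen series terminates on n_f = 3; the first line has n_i = 3+1 = 4.
ΔE = 340.0 × (1/3² − 1/4²) = 16.53 eV.
λ = 1240 / 16.53 = 75.0 nm.

75.0 nm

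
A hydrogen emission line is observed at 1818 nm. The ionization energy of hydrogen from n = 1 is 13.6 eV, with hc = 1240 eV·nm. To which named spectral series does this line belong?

ΔE = 1240/1818 = 0.6821 eV.
This matches 13.6 × (1/4² − 1/9²), so n_f = 4: the Brackett series.

Brackett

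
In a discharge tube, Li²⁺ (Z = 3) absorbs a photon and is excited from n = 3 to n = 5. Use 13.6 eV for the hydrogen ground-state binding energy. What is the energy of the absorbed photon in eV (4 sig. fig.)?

The Bohr energies scale as Z², so for Z = 3: E_n = −122.4/n² eV.
E_5 = −122.4/25 = −4.896 eV and E_3 = −122.4/9 = −13.60 eV.
The photon energy is |E_5 − E_3| = 8.704 eV.

8.704 eV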